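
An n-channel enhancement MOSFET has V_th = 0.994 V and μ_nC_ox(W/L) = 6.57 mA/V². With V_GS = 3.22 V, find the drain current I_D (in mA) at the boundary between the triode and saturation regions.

I_D = 16.3 mA

At the boundary V_DS = V_ov = V_GS − V_th = 3.22 − 0.994 = 2.23 V.
I_D = ½ k_n V_ov² = 0.5 × 6.57 × 2.23² = 16.3 mA.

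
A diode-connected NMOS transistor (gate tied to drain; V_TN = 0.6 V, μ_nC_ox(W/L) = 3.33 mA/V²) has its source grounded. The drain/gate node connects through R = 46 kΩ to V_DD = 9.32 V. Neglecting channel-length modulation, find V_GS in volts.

With gate tied to drain, V_GS = V_DS ≥ V_GS − V_TN, so the device is in saturation.
KCL at the drain: ½ k_n (V_GS − V_TN)² = (V_DD − V_GS)/R.
Let x = V_GS − 0.6. Then 76.6 x² + x − 8.72 = 0, giving x = 0.331 V (positive root), so V_GS = 0.931 V.
I_D = (V_DD − V_GS)/R = (9.32 − 0.931) / 46 = 0.182 mA.

V_GS = 0.931 V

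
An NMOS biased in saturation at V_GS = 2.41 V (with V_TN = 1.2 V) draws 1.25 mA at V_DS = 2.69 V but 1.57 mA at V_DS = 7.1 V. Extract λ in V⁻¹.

With V_GS fixed, I_D ∝ (1 + λ V_DS) in saturation, so I_D2/I_D1 = (1 + λ V_DS2)/(1 + λ V_DS1).
1.57/1.25 = 1.256 = (1 + 7.1 λ)/(1 + 2.69 λ).
Solving: λ (I_D1 V_DS2 − I_D2 V_DS1) = I_D2 − I_D1, so λ = (1.57 − 1.25) / (1.25 × 7.1 − 1.57 × 2.69) = 0.32 / 4.65 = 0.0688 V⁻¹.

λ = 0.0688 V⁻¹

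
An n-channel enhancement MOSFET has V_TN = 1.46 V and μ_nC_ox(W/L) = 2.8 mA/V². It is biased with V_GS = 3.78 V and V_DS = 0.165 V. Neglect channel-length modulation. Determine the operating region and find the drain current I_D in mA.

V_ov = V_GS − V_TN = 3.78 − 1.46 = 2.32 V.
Since V_DS = 0.165 V < V_ov = 2.32 V, the device is in the triode region.
I_D = k_n [V_ov · V_DS − ½ V_DS²] = 2.8 × [2.32 × 0.165 − 0.5 × 0.165²] = 1.03 mA.

Triode; I_D = 1.03 mA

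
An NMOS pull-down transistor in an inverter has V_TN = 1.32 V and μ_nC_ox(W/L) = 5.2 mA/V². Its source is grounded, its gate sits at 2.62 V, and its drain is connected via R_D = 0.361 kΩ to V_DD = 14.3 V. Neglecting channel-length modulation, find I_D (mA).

I_D = 4.39 mA

V_GS = V_G = 2.62 V, so V_ov = 2.62 − 1.32 = 1.3 V.
Assume saturation: I_D = ½ k_n V_ov² = 0.5 × 5.2 × 1.3² = 4.39 mA, giving V_DS = V_DD − I_D R_D = 14.3 − 4.39 × 0.361 = 12.7 V.
V_DS = 12.7 V ≥ V_ov = 1.3 V, confirming saturation.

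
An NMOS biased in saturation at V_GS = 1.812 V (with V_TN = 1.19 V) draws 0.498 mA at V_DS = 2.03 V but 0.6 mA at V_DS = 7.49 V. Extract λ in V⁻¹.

λ = 0.0406 V⁻¹

With V_GS fixed, I_D ∝ (1 + λ V_DS) in saturation, so I_D2/I_D1 = (1 + λ V_DS2)/(1 + λ V_DS1).
0.6/0.498 = 1.205 = (1 + 7.49 λ)/(1 + 2.03 λ).
Solving: λ (I_D1 V_DS2 − I_D2 V_DS1) = I_D2 − I_D1, so λ = (0.6 − 0.498) / (0.498 × 7.49 − 0.6 × 2.03) = 0.102 / 2.51 = 0.0406 V⁻¹.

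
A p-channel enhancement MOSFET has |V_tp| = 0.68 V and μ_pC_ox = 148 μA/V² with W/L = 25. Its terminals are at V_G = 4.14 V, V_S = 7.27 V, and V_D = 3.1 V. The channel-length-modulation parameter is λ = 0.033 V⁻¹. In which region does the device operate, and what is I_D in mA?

Saturation; I_D = 12.6 mA

V_SG = V_S − V_G = 7.27 − 4.14 = 3.13 V; V_SD = V_S − V_D = 7.27 − 3.1 = 4.17 V.
k_p = μ_pC_ox · (W/L) = 3.7 mA/V².
V_ov = V_SG − |V_tp| = 3.13 − 0.68 = 2.45 V.
Since V_SD = 4.17 V ≥ V_ov = 2.45 V, the device is in saturation.
I_D = ½ k_p V_ov² (1 + λ V_SD) = 0.5 × 3.7 × 2.45² × (1 + 0.033 × 4.17) = 12.6 mA.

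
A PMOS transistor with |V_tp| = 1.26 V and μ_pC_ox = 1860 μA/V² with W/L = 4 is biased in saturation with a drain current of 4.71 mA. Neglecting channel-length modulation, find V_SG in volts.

k_p = μ_pC_ox · (W/L) = 7.44 mA/V².
In saturation I_D = ½ k_p (V_SG − |V_tp|)², so V_SG − |V_tp| = √(2 I_D / k_p) = √(2 × 4.71 / 7.44) = 1.13 V.
V_SG = 1.26 + 1.13 = 2.39 V.

V_SG = 2.39 V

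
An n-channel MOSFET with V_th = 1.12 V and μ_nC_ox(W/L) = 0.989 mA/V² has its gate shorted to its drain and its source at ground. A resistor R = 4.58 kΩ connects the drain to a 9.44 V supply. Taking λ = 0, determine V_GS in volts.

V_GS = 2.83 V

With gate tied to drain, V_GS = V_DS ≥ V_GS − V_th, so the device is in saturation.
KCL at the drain: ½ k_n (V_GS − V_th)² = (V_DD − V_GS)/R.
Let x = V_GS − 1.12. Then 2.26 x² + x − 8.32 = 0, giving x = 1.71 V (positive root), so V_GS = 2.83 V.
I_D = (V_DD − V_GS)/R = (9.44 − 2.83) / 4.58 = 1.44 mA.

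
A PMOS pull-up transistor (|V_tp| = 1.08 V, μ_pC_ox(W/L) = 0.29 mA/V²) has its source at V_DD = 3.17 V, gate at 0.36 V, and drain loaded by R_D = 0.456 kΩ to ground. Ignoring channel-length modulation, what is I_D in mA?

I_D = 0.434 mA

V_SG = V_DD − V_G = 3.17 − 0.36 = 2.81 V, so V_ov = 2.81 − 1.08 = 1.73 V.
Assume saturation: I_D = ½ k_p V_ov² = 0.5 × 0.29 × 1.73² = 0.434 mA, giving V_SD = V_DD − I_D R_D = 3.17 − 0.434 × 0.456 = 2.97 V.
V_SD = 2.97 V ≥ V_ov = 1.73 V, confirming saturation.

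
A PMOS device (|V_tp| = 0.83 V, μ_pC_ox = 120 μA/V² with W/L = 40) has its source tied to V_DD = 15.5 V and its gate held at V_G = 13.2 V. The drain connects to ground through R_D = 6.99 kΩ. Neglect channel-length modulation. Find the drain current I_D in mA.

I_D = 2.17 mA

V_SG = V_DD − V_G = 15.5 − 13.2 = 2.3 V, so V_ov = 2.3 − 0.83 = 1.47 V.
k_p = μ_pC_ox · (W/L) = 4.8 mA/V².
Assume saturation: I_D = ½ k_p V_ov² = 0.5 × 4.8 × 1.47² = 5.19 mA, giving V_SD = V_DD − I_D R_D = 15.5 − 5.19 × 6.99 = -20.8 V.
But -20.8 V < V_ov = 1.47 V, so the device is actually in triode.
In triode I_D = k_p[V_ov V_SD − ½ V_SD²] and I_D = (V_DD − V_SD)/R_D. Equating: 16.8 V_SD² − 50.32 V_SD + 15.5 = 0, giving V_SD = 0.349 V (the root below V_ov).
I_D = (15.5 − 0.349) / 6.99 = 2.17 mA.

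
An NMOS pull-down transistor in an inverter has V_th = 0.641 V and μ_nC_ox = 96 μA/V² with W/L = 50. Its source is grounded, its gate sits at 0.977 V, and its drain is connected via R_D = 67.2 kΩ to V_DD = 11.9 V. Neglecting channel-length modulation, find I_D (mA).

V_GS = V_G = 0.977 V, so V_ov = 0.977 − 0.641 = 0.336 V.
k_n = μ_nC_ox · (W/L) = 4.8 mA/V².
Assume saturation: I_D = ½ k_n V_ov² = 0.5 × 4.8 × 0.336² = 0.271 mA, giving V_DS = V_DD − I_D R_D = 11.9 − 0.271 × 67.2 = -6.31 V.
But -6.31 V < V_ov = 0.336 V, so the device is actually in triode.
In triode I_D = k_n[V_ov V_DS − ½ V_DS²] and I_D = (V_DD − V_DS)/R_D. Equating: 161 V_DS² − 109.4 V_DS + 11.9 = 0, giving V_DS = 0.136 V (the root below V_ov).
I_D = (11.9 − 0.136) / 67.2 = 0.175 mA.

I_D = 0.175 mA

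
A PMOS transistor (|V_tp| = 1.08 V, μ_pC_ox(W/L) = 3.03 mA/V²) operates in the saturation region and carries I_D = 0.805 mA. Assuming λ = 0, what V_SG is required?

V_SG = 1.81 V

In saturation I_D = ½ k_p (V_SG − |V_tp|)², so V_SG − |V_tp| = √(2 I_D / k_p) = √(2 × 0.805 / 3.03) = 0.729 V.
V_SG = 1.08 + 0.729 = 1.81 V.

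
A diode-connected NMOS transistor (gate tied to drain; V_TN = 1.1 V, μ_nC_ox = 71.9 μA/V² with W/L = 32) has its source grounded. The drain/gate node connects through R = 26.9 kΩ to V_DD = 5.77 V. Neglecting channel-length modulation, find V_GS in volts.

V_GS = 1.47 V

With gate tied to drain, V_GS = V_DS ≥ V_GS − V_TN, so the device is in saturation.
k_n = μ_nC_ox · (W/L) = 2.301 mA/V².
KCL at the drain: ½ k_n (V_GS − V_TN)² = (V_DD − V_GS)/R.
Let x = V_GS − 1.1. Then 30.9 x² + x − 4.67 = 0, giving x = 0.373 V (positive root), so V_GS = 1.47 V.
I_D = (V_DD − V_GS)/R = (5.77 − 1.47) / 26.9 = 0.16 mA.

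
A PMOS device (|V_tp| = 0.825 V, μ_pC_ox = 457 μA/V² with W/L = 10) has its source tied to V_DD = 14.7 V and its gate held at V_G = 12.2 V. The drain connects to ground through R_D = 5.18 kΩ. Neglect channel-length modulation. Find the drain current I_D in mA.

V_SG = V_DD − V_G = 14.7 − 12.2 = 2.5 V, so V_ov = 2.5 − 0.825 = 1.68 V.
k_p = μ_pC_ox · (W/L) = 4.57 mA/V².
Assume saturation: I_D = ½ k_p V_ov² = 0.5 × 4.57 × 1.68² = 6.41 mA, giving V_SD = V_DD − I_D R_D = 14.7 − 6.41 × 5.18 = -18.5 V.
But -18.5 V < V_ov = 1.68 V, so the device is actually in triode.
In triode I_D = k_p[V_ov V_SD − ½ V_SD²] and I_D = (V_DD − V_SD)/R_D. Equating: 11.8 V_SD² − 40.65 V_SD + 14.7 = 0, giving V_SD = 0.411 V (the root below V_ov).
I_D = (14.7 − 0.411) / 5.18 = 2.76 mA.

I_D = 2.76 mA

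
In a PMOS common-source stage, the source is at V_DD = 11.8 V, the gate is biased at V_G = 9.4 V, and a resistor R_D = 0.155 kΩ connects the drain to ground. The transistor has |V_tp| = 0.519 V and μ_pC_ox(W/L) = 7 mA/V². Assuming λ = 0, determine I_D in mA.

V_SG = V_DD − V_G = 11.8 − 9.4 = 2.4 V, so V_ov = 2.4 − 0.519 = 1.88 V.
Assume saturation: I_D = ½ k_p V_ov² = 0.5 × 7 × 1.88² = 12.4 mA, giving V_SD = V_DD − I_D R_D = 11.8 − 12.4 × 0.155 = 9.88 V.
V_SD = 9.88 V ≥ V_ov = 1.88 V, confirming saturation.

I_D = 12.4 mA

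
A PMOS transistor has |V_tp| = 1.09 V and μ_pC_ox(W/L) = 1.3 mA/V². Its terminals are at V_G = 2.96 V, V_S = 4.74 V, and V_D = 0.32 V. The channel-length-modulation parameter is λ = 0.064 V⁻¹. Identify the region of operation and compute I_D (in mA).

Saturation; I_D = 0.397 mA

V_SG = V_S − V_G = 4.74 − 2.96 = 1.78 V; V_SD = V_S − V_D = 4.74 − 0.32 = 4.42 V.
V_ov = V_SG − |V_tp| = 1.78 − 1.09 = 0.69 V.
Since V_SD = 4.42 V ≥ V_ov = 0.69 V, the device is in saturation.
I_D = ½ k_p V_ov² (1 + λ V_SD) = 0.5 × 1.3 × 0.69² × (1 + 0.064 × 4.42) = 0.397 mA.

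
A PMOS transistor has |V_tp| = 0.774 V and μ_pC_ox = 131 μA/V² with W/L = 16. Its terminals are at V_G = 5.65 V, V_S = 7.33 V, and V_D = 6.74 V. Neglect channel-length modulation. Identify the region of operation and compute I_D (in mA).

Triode; I_D = 0.756 mA

V_SG = V_S − V_G = 7.33 − 5.65 = 1.68 V; V_SD = V_S − V_D = 7.33 − 6.74 = 0.59 V.
k_p = μ_pC_ox · (W/L) = 2.096 mA/V².
V_ov = V_SG − |V_tp| = 1.68 − 0.774 = 0.906 V.
Since V_SD = 0.59 V < V_ov = 0.906 V, the device is in the triode region.
I_D = k_p [V_ov · V_SD − ½ V_SD²] = 2.096 × [0.906 × 0.59 − 0.5 × 0.59²] = 0.756 mA.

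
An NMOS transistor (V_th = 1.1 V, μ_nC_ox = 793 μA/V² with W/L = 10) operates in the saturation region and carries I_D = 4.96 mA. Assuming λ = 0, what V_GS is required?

k_n = μ_nC_ox · (W/L) = 7.93 mA/V².
In saturation I_D = ½ k_n (V_GS − V_th)², so V_GS − V_th = √(2 I_D / k_n) = √(2 × 4.96 / 7.93) = 1.12 V.
V_GS = 1.1 + 1.12 = 2.22 V.

V_GS = 2.22 V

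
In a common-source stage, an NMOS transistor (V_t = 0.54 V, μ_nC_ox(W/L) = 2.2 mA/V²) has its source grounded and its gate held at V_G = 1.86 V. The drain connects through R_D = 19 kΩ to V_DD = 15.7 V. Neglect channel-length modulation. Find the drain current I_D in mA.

V_GS = V_G = 1.86 V, so V_ov = 1.86 − 0.54 = 1.32 V.
Assume saturation: I_D = ½ k_n V_ov² = 0.5 × 2.2 × 1.32² = 1.92 mA, giving V_DS = V_DD − I_D R_D = 15.7 − 1.92 × 19 = -20.7 V.
But -20.7 V < V_ov = 1.32 V, so the device is actually in triode.
In triode I_D = k_n[V_ov V_DS − ½ V_DS²] and I_D = (V_DD − V_DS)/R_D. Equating: 20.9 V_DS² − 56.18 V_DS + 15.7 = 0, giving V_DS = 0.317 V (the root below V_ov).
I_D = (15.7 − 0.317) / 19 = 0.81 mA.

I_D = 0.810 mA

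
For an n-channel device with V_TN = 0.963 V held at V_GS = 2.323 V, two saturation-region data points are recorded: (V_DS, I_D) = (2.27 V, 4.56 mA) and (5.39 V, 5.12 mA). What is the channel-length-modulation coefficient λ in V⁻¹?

λ = 0.0432 V⁻¹

With V_GS fixed, I_D ∝ (1 + λ V_DS) in saturation, so I_D2/I_D1 = (1 + λ V_DS2)/(1 + λ V_DS1).
5.12/4.56 = 1.123 = (1 + 5.39 λ)/(1 + 2.27 λ).
Solving: λ (I_D1 V_DS2 − I_D2 V_DS1) = I_D2 − I_D1, so λ = (5.12 − 4.56) / (4.56 × 5.39 − 5.12 × 2.27) = 0.56 / 13 = 0.0432 V⁻¹.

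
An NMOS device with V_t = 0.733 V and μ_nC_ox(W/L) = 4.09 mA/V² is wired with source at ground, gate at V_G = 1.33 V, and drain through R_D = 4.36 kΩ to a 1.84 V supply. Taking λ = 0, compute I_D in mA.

V_GS = V_G = 1.33 V, so V_ov = 1.33 − 0.733 = 0.597 V.
Assume saturation: I_D = ½ k_n V_ov² = 0.5 × 4.09 × 0.597² = 0.729 mA, giving V_DS = V_DD − I_D R_D = 1.84 − 0.729 × 4.36 = -1.34 V.
But -1.34 V < V_ov = 0.597 V, so the device is actually in triode.
In triode I_D = k_n[V_ov V_DS − ½ V_DS²] and I_D = (V_DD − V_DS)/R_D. Equating: 8.92 V_DS² − 11.65 V_DS + 1.84 = 0, giving V_DS = 0.184 V (the root below V_ov).
I_D = (1.84 − 0.184) / 4.36 = 0.38 mA.

I_D = 0.380 mA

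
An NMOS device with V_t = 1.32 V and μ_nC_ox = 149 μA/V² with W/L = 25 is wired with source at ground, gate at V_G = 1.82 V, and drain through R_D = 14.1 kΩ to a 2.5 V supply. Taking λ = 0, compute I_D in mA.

V_GS = V_G = 1.82 V, so V_ov = 1.82 − 1.32 = 0.5 V.
k_n = μ_nC_ox · (W/L) = 3.725 mA/V².
Assume saturation: I_D = ½ k_n V_ov² = 0.5 × 3.725 × 0.5² = 0.466 mA, giving V_DS = V_DD − I_D R_D = 2.5 − 0.466 × 14.1 = -4.07 V.
But -4.07 V < V_ov = 0.5 V, so the device is actually in triode.
In triode I_D = k_n[V_ov V_DS − ½ V_DS²] and I_D = (V_DD − V_DS)/R_D. Equating: 26.3 V_DS² − 27.26 V_DS + 2.5 = 0, giving V_DS = 0.102 V (the root below V_ov).
I_D = (2.5 − 0.102) / 14.1 = 0.17 mA.

I_D = 0.170 mA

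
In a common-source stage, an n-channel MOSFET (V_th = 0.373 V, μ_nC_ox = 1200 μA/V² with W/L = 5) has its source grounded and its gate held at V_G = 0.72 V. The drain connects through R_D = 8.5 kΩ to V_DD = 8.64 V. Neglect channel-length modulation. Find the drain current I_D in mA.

I_D = 0.361 mA

V_GS = V_G = 0.72 V, so V_ov = 0.72 − 0.373 = 0.347 V.
k_n = μ_nC_ox · (W/L) = 6 mA/V².
Assume saturation: I_D = ½ k_n V_ov² = 0.5 × 6 × 0.347² = 0.361 mA, giving V_DS = V_DD − I_D R_D = 8.64 − 0.361 × 8.5 = 5.57 V.
V_DS = 5.57 V ≥ V_ov = 0.347 V, confirming saturation.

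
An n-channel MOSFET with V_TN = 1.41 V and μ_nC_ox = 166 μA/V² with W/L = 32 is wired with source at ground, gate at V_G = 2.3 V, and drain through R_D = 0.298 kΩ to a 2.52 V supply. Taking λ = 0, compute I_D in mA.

V_GS = V_G = 2.3 V, so V_ov = 2.3 − 1.41 = 0.89 V.
k_n = μ_nC_ox · (W/L) = 5.312 mA/V².
Assume saturation: I_D = ½ k_n V_ov² = 0.5 × 5.312 × 0.89² = 2.1 mA, giving V_DS = V_DD − I_D R_D = 2.52 − 2.1 × 0.298 = 1.89 V.
V_DS = 1.89 V ≥ V_ov = 0.89 V, confirming saturation.

I_D = 2.10 mA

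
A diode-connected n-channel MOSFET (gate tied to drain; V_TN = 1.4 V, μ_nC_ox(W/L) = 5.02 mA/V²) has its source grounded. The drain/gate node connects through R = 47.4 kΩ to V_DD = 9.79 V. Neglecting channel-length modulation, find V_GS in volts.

V_GS = 1.66 V

With gate tied to drain, V_GS = V_DS ≥ V_GS − V_TN, so the device is in saturation.
KCL at the drain: ½ k_n (V_GS − V_TN)² = (V_DD − V_GS)/R.
Let x = V_GS − 1.4. Then 119 x² + x − 8.39 = 0, giving x = 0.261 V (positive root), so V_GS = 1.66 V.
I_D = (V_DD − V_GS)/R = (9.79 − 1.66) / 47.4 = 0.171 mA.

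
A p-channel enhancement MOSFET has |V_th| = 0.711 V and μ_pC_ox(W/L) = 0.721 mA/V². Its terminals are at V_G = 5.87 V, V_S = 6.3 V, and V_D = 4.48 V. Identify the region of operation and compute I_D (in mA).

Cutoff; I_D = 0 mA

V_SG = V_S − V_G = 6.3 − 5.87 = 0.43 V; V_SD = V_S − V_D = 6.3 − 4.48 = 1.82 V.
V_SG = 0.43 V < |V_th| = 0.711 V, so the transistor is in cutoff.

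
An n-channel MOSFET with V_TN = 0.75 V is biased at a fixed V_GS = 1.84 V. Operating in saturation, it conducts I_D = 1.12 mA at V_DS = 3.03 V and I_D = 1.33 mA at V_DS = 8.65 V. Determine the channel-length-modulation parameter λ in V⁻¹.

λ = 0.0371 V⁻¹

With V_GS fixed, I_D ∝ (1 + λ V_DS) in saturation, so I_D2/I_D1 = (1 + λ V_DS2)/(1 + λ V_DS1).
1.33/1.12 = 1.188 = (1 + 8.65 λ)/(1 + 3.03 λ).
Solving: λ (I_D1 V_DS2 − I_D2 V_DS1) = I_D2 − I_D1, so λ = (1.33 − 1.12) / (1.12 × 8.65 − 1.33 × 3.03) = 0.21 / 5.66 = 0.0371 V⁻¹.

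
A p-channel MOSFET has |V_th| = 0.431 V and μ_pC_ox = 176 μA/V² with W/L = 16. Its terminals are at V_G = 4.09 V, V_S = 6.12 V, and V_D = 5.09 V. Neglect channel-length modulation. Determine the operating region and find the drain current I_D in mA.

Triode; I_D = 3.14 mA

V_SG = V_S − V_G = 6.12 − 4.09 = 2.03 V; V_SD = V_S − V_D = 6.12 − 5.09 = 1.03 V.
k_p = μ_pC_ox · (W/L) = 2.816 mA/V².
V_ov = V_SG − |V_th| = 2.03 − 0.431 = 1.6 V.
Since V_SD = 1.03 V < V_ov = 1.6 V, the device is in the triode region.
I_D = k_p [V_ov · V_SD − ½ V_SD²] = 2.816 × [1.6 × 1.03 − 0.5 × 1.03²] = 3.14 mA.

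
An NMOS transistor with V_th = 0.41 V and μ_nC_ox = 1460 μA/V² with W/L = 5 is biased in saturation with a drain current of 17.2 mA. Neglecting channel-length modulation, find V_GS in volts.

V_GS = 2.58 V

k_n = μ_nC_ox · (W/L) = 7.3 mA/V².
In saturation I_D = ½ k_n (V_GS − V_th)², so V_GS − V_th = √(2 I_D / k_n) = √(2 × 17.2 / 7.3) = 2.17 V.
V_GS = 0.41 + 2.17 = 2.58 V.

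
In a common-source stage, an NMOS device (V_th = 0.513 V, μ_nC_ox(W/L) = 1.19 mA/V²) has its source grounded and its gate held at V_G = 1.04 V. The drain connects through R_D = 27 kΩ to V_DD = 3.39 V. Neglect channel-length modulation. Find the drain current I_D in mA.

I_D = 0.117 mA

V_GS = V_G = 1.04 V, so V_ov = 1.04 − 0.513 = 0.527 V.
Assume saturation: I_D = ½ k_n V_ov² = 0.5 × 1.19 × 0.527² = 0.165 mA, giving V_DS = V_DD − I_D R_D = 3.39 − 0.165 × 27 = -1.07 V.
But -1.07 V < V_ov = 0.527 V, so the device is actually in triode.
In triode I_D = k_n[V_ov V_DS − ½ V_DS²] and I_D = (V_DD − V_DS)/R_D. Equating: 16.1 V_DS² − 17.93 V_DS + 3.39 = 0, giving V_DS = 0.241 V (the root below V_ov).
I_D = (3.39 − 0.241) / 27 = 0.117 mA.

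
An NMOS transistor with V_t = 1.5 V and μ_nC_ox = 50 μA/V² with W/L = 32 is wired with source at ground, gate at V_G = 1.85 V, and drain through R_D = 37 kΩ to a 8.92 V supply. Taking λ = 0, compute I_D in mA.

I_D = 0.0980 mA

V_GS = V_G = 1.85 V, so V_ov = 1.85 − 1.5 = 0.35 V.
k_n = μ_nC_ox · (W/L) = 1.6 mA/V².
Assume saturation: I_D = ½ k_n V_ov² = 0.5 × 1.6 × 0.35² = 0.098 mA, giving V_DS = V_DD − I_D R_D = 8.92 − 0.098 × 37 = 5.29 V.
V_DS = 5.29 V ≥ V_ov = 0.35 V, confirming saturation.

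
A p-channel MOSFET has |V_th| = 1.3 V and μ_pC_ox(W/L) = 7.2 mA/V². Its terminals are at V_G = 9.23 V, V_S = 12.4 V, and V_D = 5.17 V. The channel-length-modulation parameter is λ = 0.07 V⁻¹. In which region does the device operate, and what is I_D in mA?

Saturation; I_D = 19.0 mA

V_SG = V_S − V_G = 12.4 − 9.23 = 3.17 V; V_SD = V_S − V_D = 12.4 − 5.17 = 7.23 V.
V_ov = V_SG − |V_th| = 3.17 − 1.3 = 1.87 V.
Since V_SD = 7.23 V ≥ V_ov = 1.87 V, the device is in saturation.
I_D = ½ k_p V_ov² (1 + λ V_SD) = 0.5 × 7.2 × 1.87² × (1 + 0.07 × 7.23) = 19 mA.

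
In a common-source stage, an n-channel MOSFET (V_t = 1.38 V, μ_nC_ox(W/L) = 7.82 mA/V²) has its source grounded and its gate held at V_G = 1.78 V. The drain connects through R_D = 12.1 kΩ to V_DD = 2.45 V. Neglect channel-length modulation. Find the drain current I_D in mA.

I_D = 0.197 mA

V_GS = V_G = 1.78 V, so V_ov = 1.78 − 1.38 = 0.4 V.
Assume saturation: I_D = ½ k_n V_ov² = 0.5 × 7.82 × 0.4² = 0.626 mA, giving V_DS = V_DD − I_D R_D = 2.45 − 0.626 × 12.1 = -5.12 V.
But -5.12 V < V_ov = 0.4 V, so the device is actually in triode.
In triode I_D = k_n[V_ov V_DS − ½ V_DS²] and I_D = (V_DD − V_DS)/R_D. Equating: 47.3 V_DS² − 38.85 V_DS + 2.45 = 0, giving V_DS = 0.0688 V (the root below V_ov).
I_D = (2.45 − 0.0688) / 12.1 = 0.197 mA.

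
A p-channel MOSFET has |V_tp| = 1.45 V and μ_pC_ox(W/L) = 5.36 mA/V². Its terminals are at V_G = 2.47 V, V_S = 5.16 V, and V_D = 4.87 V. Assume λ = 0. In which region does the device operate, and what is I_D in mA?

V_SG = V_S − V_G = 5.16 − 2.47 = 2.69 V; V_SD = V_S − V_D = 5.16 − 4.87 = 0.29 V.
V_ov = V_SG − |V_tp| = 2.69 − 1.45 = 1.24 V.
Since V_SD = 0.29 V < V_ov = 1.24 V, the device is in the triode region.
I_D = k_p [V_ov · V_SD − ½ V_SD²] = 5.36 × [1.24 × 0.29 − 0.5 × 0.29²] = 1.7 mA.

Triode; I_D = 1.70 mA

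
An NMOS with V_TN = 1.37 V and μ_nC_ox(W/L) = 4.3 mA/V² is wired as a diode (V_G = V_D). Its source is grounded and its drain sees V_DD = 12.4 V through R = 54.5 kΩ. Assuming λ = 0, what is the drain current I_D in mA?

With gate tied to drain, V_GS = V_DS ≥ V_GS − V_TN, so the device is in saturation.
KCL at the drain: ½ k_n (V_GS − V_TN)² = (V_DD − V_GS)/R.
Let x = V_GS − 1.37. Then 117 x² + x − 11.03 = 0, giving x = 0.303 V (positive root), so V_GS = 1.67 V.
I_D = (V_DD − V_GS)/R = (12.4 − 1.67) / 54.5 = 0.197 mA.

I_D = 0.197 mA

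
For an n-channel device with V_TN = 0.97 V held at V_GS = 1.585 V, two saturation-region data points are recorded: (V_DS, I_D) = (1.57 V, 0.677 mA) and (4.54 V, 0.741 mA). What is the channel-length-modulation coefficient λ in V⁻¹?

With V_GS fixed, I_D ∝ (1 + λ V_DS) in saturation, so I_D2/I_D1 = (1 + λ V_DS2)/(1 + λ V_DS1).
0.741/0.677 = 1.095 = (1 + 4.54 λ)/(1 + 1.57 λ).
Solving: λ (I_D1 V_DS2 − I_D2 V_DS1) = I_D2 − I_D1, so λ = (0.741 − 0.677) / (0.677 × 4.54 − 0.741 × 1.57) = 0.064 / 1.91 = 0.0335 V⁻¹.

λ = 0.0335 V⁻¹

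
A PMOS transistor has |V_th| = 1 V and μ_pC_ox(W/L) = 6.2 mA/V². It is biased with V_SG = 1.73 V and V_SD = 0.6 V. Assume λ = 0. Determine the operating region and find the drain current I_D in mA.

Triode; I_D = 1.60 mA

V_ov = V_SG − |V_th| = 1.73 − 1 = 0.73 V.
Since V_SD = 0.6 V < V_ov = 0.73 V, the device is in the triode region.
I_D = k_p [V_ov · V_SD − ½ V_SD²] = 6.2 × [0.73 × 0.6 − 0.5 × 0.6²] = 1.6 mA.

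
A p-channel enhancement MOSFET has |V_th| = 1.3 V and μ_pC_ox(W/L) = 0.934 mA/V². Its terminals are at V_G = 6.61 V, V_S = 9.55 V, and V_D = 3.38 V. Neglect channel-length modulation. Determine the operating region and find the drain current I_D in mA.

V_SG = V_S − V_G = 9.55 − 6.61 = 2.94 V; V_SD = V_S − V_D = 9.55 − 3.38 = 6.17 V.
V_ov = V_SG − |V_th| = 2.94 − 1.3 = 1.64 V.
Since V_SD = 6.17 V ≥ V_ov = 1.64 V, the device is in saturation.
I_D = ½ k_p V_ov² = 0.5 × 0.934 × 1.64² = 1.26 mA.

Saturation; I_D = 1.26 mA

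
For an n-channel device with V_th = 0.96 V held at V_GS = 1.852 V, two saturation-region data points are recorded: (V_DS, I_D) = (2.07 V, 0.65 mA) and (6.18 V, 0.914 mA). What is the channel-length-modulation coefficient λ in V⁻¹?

λ = 0.124 V⁻¹

With V_GS fixed, I_D ∝ (1 + λ V_DS) in saturation, so I_D2/I_D1 = (1 + λ V_DS2)/(1 + λ V_DS1).
0.914/0.65 = 1.406 = (1 + 6.18 λ)/(1 + 2.07 λ).
Solving: λ (I_D1 V_DS2 − I_D2 V_DS1) = I_D2 − I_D1, so λ = (0.914 − 0.65) / (0.65 × 6.18 − 0.914 × 2.07) = 0.264 / 2.13 = 0.124 V⁻¹.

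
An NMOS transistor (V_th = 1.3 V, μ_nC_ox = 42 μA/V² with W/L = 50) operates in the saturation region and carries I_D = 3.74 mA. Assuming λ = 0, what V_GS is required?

V_GS = 3.19 V

k_n = μ_nC_ox · (W/L) = 2.1 mA/V².
In saturation I_D = ½ k_n (V_GS − V_th)², so V_GS − V_th = √(2 I_D / k_n) = √(2 × 3.74 / 2.1) = 1.89 V.
V_GS = 1.3 + 1.89 = 3.19 V.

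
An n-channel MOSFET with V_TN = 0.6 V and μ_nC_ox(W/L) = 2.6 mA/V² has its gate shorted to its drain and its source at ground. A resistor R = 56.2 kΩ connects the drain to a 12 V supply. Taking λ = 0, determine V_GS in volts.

V_GS = 0.988 V

With gate tied to drain, V_GS = V_DS ≥ V_GS − V_TN, so the device is in saturation.
KCL at the drain: ½ k_n (V_GS − V_TN)² = (V_DD − V_GS)/R.
Let x = V_GS − 0.6. Then 73.1 x² + x − 11.4 = 0, giving x = 0.388 V (positive root), so V_GS = 0.988 V.
I_D = (V_DD − V_GS)/R = (12 − 0.988) / 56.2 = 0.196 mA.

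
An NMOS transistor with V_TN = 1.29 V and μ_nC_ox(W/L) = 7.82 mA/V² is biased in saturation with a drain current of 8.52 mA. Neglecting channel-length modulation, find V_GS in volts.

V_GS = 2.77 V

In saturation I_D = ½ k_n (V_GS − V_TN)², so V_GS − V_TN = √(2 I_D / k_n) = √(2 × 8.52 / 7.82) = 1.48 V.
V_GS = 1.29 + 1.48 = 2.77 V.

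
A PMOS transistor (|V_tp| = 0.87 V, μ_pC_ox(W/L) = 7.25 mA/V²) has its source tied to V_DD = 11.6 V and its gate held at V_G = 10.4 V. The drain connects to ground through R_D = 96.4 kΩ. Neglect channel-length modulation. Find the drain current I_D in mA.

I_D = 0.120 mA

V_SG = V_DD − V_G = 11.6 − 10.4 = 1.2 V, so V_ov = 1.2 − 0.87 = 0.33 V.
Assume saturation: I_D = ½ k_p V_ov² = 0.5 × 7.25 × 0.33² = 0.395 mA, giving V_SD = V_DD − I_D R_D = 11.6 − 0.395 × 96.4 = -26.5 V.
But -26.5 V < V_ov = 0.33 V, so the device is actually in triode.
In triode I_D = k_p[V_ov V_SD − ½ V_SD²] and I_D = (V_DD − V_SD)/R_D. Equating: 349 V_SD² − 231.6 V_SD + 11.6 = 0, giving V_SD = 0.0546 V (the root below V_ov).
I_D = (11.6 − 0.0546) / 96.4 = 0.12 mA.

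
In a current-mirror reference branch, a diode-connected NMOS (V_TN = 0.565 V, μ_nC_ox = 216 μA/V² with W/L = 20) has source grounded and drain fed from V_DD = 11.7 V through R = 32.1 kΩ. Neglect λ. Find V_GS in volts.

V_GS = 0.959 V

With gate tied to drain, V_GS = V_DS ≥ V_GS − V_TN, so the device is in saturation.
k_n = μ_nC_ox · (W/L) = 4.32 mA/V².
KCL at the drain: ½ k_n (V_GS − V_TN)² = (V_DD − V_GS)/R.
Let x = V_GS − 0.565. Then 69.3 x² + x − 11.13 = 0, giving x = 0.394 V (positive root), so V_GS = 0.959 V.
I_D = (V_DD − V_GS)/R = (11.7 − 0.959) / 32.1 = 0.335 mA.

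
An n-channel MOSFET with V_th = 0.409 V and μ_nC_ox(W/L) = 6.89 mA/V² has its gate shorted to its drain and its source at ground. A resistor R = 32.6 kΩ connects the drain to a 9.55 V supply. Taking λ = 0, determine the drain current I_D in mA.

I_D = 0.272 mA

With gate tied to drain, V_GS = V_DS ≥ V_GS − V_th, so the device is in saturation.
KCL at the drain: ½ k_n (V_GS − V_th)² = (V_DD − V_GS)/R.
Let x = V_GS − 0.409. Then 112 x² + x − 9.141 = 0, giving x = 0.281 V (positive root), so V_GS = 0.69 V.
I_D = (V_DD − V_GS)/R = (9.55 − 0.69) / 32.6 = 0.272 mA.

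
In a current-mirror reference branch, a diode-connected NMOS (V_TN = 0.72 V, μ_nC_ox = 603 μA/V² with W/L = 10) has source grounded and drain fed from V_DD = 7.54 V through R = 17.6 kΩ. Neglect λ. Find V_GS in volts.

V_GS = 1.07 V

With gate tied to drain, V_GS = V_DS ≥ V_GS − V_TN, so the device is in saturation.
k_n = μ_nC_ox · (W/L) = 6.03 mA/V².
KCL at the drain: ½ k_n (V_GS − V_TN)² = (V_DD − V_GS)/R.
Let x = V_GS − 0.72. Then 53.1 x² + x − 6.82 = 0, giving x = 0.349 V (positive root), so V_GS = 1.07 V.
I_D = (V_DD − V_GS)/R = (7.54 − 1.07) / 17.6 = 0.368 mA.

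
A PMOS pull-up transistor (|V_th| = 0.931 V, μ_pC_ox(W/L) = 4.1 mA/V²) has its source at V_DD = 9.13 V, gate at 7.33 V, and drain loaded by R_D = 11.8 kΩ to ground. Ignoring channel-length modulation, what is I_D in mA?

V_SG = V_DD − V_G = 9.13 − 7.33 = 1.8 V, so V_ov = 1.8 − 0.931 = 0.869 V.
Assume saturation: I_D = ½ k_p V_ov² = 0.5 × 4.1 × 0.869² = 1.55 mA, giving V_SD = V_DD − I_D R_D = 9.13 − 1.55 × 11.8 = -9.14 V.
But -9.14 V < V_ov = 0.869 V, so the device is actually in triode.
In triode I_D = k_p[V_ov V_SD − ½ V_SD²] and I_D = (V_DD − V_SD)/R_D. Equating: 24.2 V_SD² − 43.04 V_SD + 9.13 = 0, giving V_SD = 0.246 V (the root below V_ov).
I_D = (9.13 − 0.246) / 11.8 = 0.753 mA.

I_D = 0.753 mA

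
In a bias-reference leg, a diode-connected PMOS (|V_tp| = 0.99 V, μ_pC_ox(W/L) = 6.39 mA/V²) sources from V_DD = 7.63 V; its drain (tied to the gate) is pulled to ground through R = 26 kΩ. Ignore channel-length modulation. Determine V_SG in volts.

With gate tied to drain, V_SG = V_SD ≥ V_SG − |V_tp|, so the device is in saturation.
KCL at the drain: ½ k_p (V_SG − |V_tp|)² = (V_DD − V_SG)/R.
Let x = V_SG − 0.99. Then 83.1 x² + x − 6.64 = 0, giving x = 0.277 V (positive root), so V_SG = 1.27 V.
I_D = (V_DD − V_SG)/R = (7.63 − 1.27) / 26 = 0.245 mA.

V_SG = 1.27 V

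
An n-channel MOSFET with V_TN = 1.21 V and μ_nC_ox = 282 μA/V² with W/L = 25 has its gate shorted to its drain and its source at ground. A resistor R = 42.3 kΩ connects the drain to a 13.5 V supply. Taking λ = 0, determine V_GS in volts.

V_GS = 1.49 V

With gate tied to drain, V_GS = V_DS ≥ V_GS − V_TN, so the device is in saturation.
k_n = μ_nC_ox · (W/L) = 7.05 mA/V².
KCL at the drain: ½ k_n (V_GS − V_TN)² = (V_DD − V_GS)/R.
Let x = V_GS − 1.21. Then 149 x² + x − 12.29 = 0, giving x = 0.284 V (positive root), so V_GS = 1.49 V.
I_D = (V_DD − V_GS)/R = (13.5 − 1.49) / 42.3 = 0.284 mA.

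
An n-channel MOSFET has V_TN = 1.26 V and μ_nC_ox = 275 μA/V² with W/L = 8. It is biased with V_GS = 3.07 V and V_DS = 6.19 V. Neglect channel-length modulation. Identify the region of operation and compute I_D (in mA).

k_n = μ_nC_ox · (W/L) = 2.2 mA/V².
V_ov = V_GS − V_TN = 3.07 − 1.26 = 1.81 V.
Since V_DS = 6.19 V ≥ V_ov = 1.81 V, the device is in saturation.
I_D = ½ k_n V_ov² = 0.5 × 2.2 × 1.81² = 3.6 mA.

Saturation; I_D = 3.60 mA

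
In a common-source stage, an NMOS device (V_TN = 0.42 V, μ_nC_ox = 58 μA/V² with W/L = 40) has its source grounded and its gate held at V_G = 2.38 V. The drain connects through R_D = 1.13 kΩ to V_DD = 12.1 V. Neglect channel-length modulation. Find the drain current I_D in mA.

I_D = 4.46 mA

V_GS = V_G = 2.38 V, so V_ov = 2.38 − 0.42 = 1.96 V.
k_n = μ_nC_ox · (W/L) = 2.32 mA/V².
Assume saturation: I_D = ½ k_n V_ov² = 0.5 × 2.32 × 1.96² = 4.46 mA, giving V_DS = V_DD − I_D R_D = 12.1 − 4.46 × 1.13 = 7.06 V.
V_DS = 7.06 V ≥ V_ov = 1.96 V, confirming saturation.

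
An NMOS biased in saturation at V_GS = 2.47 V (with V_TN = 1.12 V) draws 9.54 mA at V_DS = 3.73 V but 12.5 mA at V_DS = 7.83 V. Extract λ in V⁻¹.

λ = 0.105 V⁻¹

With V_GS fixed, I_D ∝ (1 + λ V_DS) in saturation, so I_D2/I_D1 = (1 + λ V_DS2)/(1 + λ V_DS1).
12.5/9.54 = 1.31 = (1 + 7.83 λ)/(1 + 3.73 λ).
Solving: λ (I_D1 V_DS2 − I_D2 V_DS1) = I_D2 − I_D1, so λ = (12.5 − 9.54) / (9.54 × 7.83 − 12.5 × 3.73) = 2.96 / 28.1 = 0.105 V⁻¹.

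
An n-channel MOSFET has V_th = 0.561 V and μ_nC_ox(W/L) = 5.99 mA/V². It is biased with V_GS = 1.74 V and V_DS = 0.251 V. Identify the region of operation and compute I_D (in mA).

Triode; I_D = 1.58 mA

V_ov = V_GS − V_th = 1.74 − 0.561 = 1.18 V.
Since V_DS = 0.251 V < V_ov = 1.18 V, the device is in the triode region.
I_D = k_n [V_ov · V_DS − ½ V_DS²] = 5.99 × [1.18 × 0.251 − 0.5 × 0.251²] = 1.58 mA.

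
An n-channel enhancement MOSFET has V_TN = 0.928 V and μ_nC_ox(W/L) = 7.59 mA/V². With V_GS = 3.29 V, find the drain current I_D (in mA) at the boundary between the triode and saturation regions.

At the boundary V_DS = V_ov = V_GS − V_TN = 3.29 − 0.928 = 2.36 V.
I_D = ½ k_n V_ov² = 0.5 × 7.59 × 2.36² = 21.2 mA.

I_D = 21.2 mA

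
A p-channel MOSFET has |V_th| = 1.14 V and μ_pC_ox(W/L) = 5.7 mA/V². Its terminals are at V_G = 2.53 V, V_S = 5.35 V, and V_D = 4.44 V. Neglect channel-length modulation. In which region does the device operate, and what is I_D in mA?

V_SG = V_S − V_G = 5.35 − 2.53 = 2.82 V; V_SD = V_S − V_D = 5.35 − 4.44 = 0.91 V.
V_ov = V_SG − |V_th| = 2.82 − 1.14 = 1.68 V.
Since V_SD = 0.91 V < V_ov = 1.68 V, the device is in the triode region.
I_D = k_p [V_ov · V_SD − ½ V_SD²] = 5.7 × [1.68 × 0.91 − 0.5 × 0.91²] = 6.35 mA.

Triode; I_D = 6.35 mA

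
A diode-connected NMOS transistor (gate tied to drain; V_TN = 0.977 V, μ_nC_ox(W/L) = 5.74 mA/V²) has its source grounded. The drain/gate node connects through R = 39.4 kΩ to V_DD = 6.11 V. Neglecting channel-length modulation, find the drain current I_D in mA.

With gate tied to drain, V_GS = V_DS ≥ V_GS − V_TN, so the device is in saturation.
KCL at the drain: ½ k_n (V_GS − V_TN)² = (V_DD − V_GS)/R.
Let x = V_GS − 0.977. Then 113 x² + x − 5.133 = 0, giving x = 0.209 V (positive root), so V_GS = 1.19 V.
I_D = (V_DD − V_GS)/R = (6.11 − 1.19) / 39.4 = 0.125 mA.

I_D = 0.125 mA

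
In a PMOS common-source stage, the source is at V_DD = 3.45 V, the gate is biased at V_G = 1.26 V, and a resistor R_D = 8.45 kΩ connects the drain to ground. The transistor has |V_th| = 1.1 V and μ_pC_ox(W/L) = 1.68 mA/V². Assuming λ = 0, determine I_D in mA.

V_SG = V_DD − V_G = 3.45 − 1.26 = 2.19 V, so V_ov = 2.19 − 1.1 = 1.09 V.
Assume saturation: I_D = ½ k_p V_ov² = 0.5 × 1.68 × 1.09² = 0.998 mA, giving V_SD = V_DD − I_D R_D = 3.45 − 0.998 × 8.45 = -4.98 V.
But -4.98 V < V_ov = 1.09 V, so the device is actually in triode.
In triode I_D = k_p[V_ov V_SD − ½ V_SD²] and I_D = (V_DD − V_SD)/R_D. Equating: 7.1 V_SD² − 16.47 V_SD + 3.45 = 0, giving V_SD = 0.233 V (the root below V_ov).
I_D = (3.45 − 0.233) / 8.45 = 0.381 mA.

I_D = 0.381 mA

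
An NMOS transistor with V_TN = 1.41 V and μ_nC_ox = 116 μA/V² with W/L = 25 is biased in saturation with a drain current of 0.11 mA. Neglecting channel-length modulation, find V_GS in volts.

k_n = μ_nC_ox · (W/L) = 2.9 mA/V².
In saturation I_D = ½ k_n (V_GS − V_TN)², so V_GS − V_TN = √(2 I_D / k_n) = √(2 × 0.11 / 2.9) = 0.275 V.
V_GS = 1.41 + 0.275 = 1.69 V.

V_GS = 1.69 V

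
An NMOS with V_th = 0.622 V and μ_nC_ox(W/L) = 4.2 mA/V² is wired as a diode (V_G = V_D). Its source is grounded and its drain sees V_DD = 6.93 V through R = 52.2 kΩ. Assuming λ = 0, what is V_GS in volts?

V_GS = 0.857 V

With gate tied to drain, V_GS = V_DS ≥ V_GS − V_th, so the device is in saturation.
KCL at the drain: ½ k_n (V_GS − V_th)² = (V_DD − V_GS)/R.
Let x = V_GS − 0.622. Then 110 x² + x − 6.308 = 0, giving x = 0.235 V (positive root), so V_GS = 0.857 V.
I_D = (V_DD − V_GS)/R = (6.93 − 0.857) / 52.2 = 0.116 mA.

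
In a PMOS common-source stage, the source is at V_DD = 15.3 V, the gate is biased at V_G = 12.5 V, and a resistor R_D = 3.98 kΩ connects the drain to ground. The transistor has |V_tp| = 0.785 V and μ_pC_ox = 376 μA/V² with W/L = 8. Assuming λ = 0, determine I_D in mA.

I_D = 3.66 mA

V_SG = V_DD − V_G = 15.3 − 12.5 = 2.8 V, so V_ov = 2.8 − 0.785 = 2.02 V.
k_p = μ_pC_ox · (W/L) = 3.008 mA/V².
Assume saturation: I_D = ½ k_p V_ov² = 0.5 × 3.008 × 2.02² = 6.11 mA, giving V_SD = V_DD − I_D R_D = 15.3 − 6.11 × 3.98 = -9 V.
But -9 V < V_ov = 2.02 V, so the device is actually in triode.
In triode I_D = k_p[V_ov V_SD − ½ V_SD²] and I_D = (V_DD − V_SD)/R_D. Equating: 5.99 V_SD² − 25.12 V_SD + 15.3 = 0, giving V_SD = 0.739 V (the root below V_ov).
I_D = (15.3 − 0.739) / 3.98 = 3.66 mA.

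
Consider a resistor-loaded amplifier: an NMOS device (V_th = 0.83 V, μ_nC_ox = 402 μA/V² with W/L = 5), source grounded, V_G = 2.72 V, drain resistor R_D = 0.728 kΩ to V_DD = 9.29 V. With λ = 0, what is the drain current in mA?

V_GS = V_G = 2.72 V, so V_ov = 2.72 − 0.83 = 1.89 V.
k_n = μ_nC_ox · (W/L) = 2.01 mA/V².
Assume saturation: I_D = ½ k_n V_ov² = 0.5 × 2.01 × 1.89² = 3.59 mA, giving V_DS = V_DD − I_D R_D = 9.29 − 3.59 × 0.728 = 6.68 V.
V_DS = 6.68 V ≥ V_ov = 1.89 V, confirming saturation.

I_D = 3.59 mA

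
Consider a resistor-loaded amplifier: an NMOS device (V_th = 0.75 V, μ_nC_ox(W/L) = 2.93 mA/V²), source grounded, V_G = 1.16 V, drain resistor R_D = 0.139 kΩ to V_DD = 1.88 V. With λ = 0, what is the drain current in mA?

I_D = 0.246 mA

V_GS = V_G = 1.16 V, so V_ov = 1.16 − 0.75 = 0.41 V.
Assume saturation: I_D = ½ k_n V_ov² = 0.5 × 2.93 × 0.41² = 0.246 mA, giving V_DS = V_DD − I_D R_D = 1.88 − 0.246 × 0.139 = 1.85 V.
V_DS = 1.85 V ≥ V_ov = 0.41 V, confirming saturation.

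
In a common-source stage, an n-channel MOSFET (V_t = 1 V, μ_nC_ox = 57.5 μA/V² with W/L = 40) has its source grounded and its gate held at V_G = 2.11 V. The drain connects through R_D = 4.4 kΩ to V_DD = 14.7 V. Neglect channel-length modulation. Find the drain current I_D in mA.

I_D = 1.42 mA

V_GS = V_G = 2.11 V, so V_ov = 2.11 − 1 = 1.11 V.
k_n = μ_nC_ox · (W/L) = 2.3 mA/V².
Assume saturation: I_D = ½ k_n V_ov² = 0.5 × 2.3 × 1.11² = 1.42 mA, giving V_DS = V_DD − I_D R_D = 14.7 − 1.42 × 4.4 = 8.47 V.
V_DS = 8.47 V ≥ V_ov = 1.11 V, confirming saturation.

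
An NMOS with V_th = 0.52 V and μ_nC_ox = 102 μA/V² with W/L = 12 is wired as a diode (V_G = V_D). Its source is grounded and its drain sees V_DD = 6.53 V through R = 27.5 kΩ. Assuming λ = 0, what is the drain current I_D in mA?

I_D = 0.198 mA

With gate tied to drain, V_GS = V_DS ≥ V_GS − V_th, so the device is in saturation.
k_n = μ_nC_ox · (W/L) = 1.224 mA/V².
KCL at the drain: ½ k_n (V_GS − V_th)² = (V_DD − V_GS)/R.
Let x = V_GS − 0.52. Then 16.8 x² + x − 6.01 = 0, giving x = 0.569 V (positive root), so V_GS = 1.09 V.
I_D = (V_DD − V_GS)/R = (6.53 − 1.09) / 27.5 = 0.198 mA.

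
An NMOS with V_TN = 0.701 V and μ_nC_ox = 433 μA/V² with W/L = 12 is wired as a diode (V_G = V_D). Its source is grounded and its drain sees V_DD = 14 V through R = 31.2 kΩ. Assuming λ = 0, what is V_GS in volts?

With gate tied to drain, V_GS = V_DS ≥ V_GS − V_TN, so the device is in saturation.
k_n = μ_nC_ox · (W/L) = 5.196 mA/V².
KCL at the drain: ½ k_n (V_GS − V_TN)² = (V_DD − V_GS)/R.
Let x = V_GS − 0.701. Then 81.1 x² + x − 13.3 = 0, giving x = 0.399 V (positive root), so V_GS = 1.1 V.
I_D = (V_DD − V_GS)/R = (14 − 1.1) / 31.2 = 0.413 mA.

V_GS = 1.10 V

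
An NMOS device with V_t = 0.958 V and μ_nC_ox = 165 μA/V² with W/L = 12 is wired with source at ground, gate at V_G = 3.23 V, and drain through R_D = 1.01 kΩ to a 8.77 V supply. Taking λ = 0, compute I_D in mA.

V_GS = V_G = 3.23 V, so V_ov = 3.23 − 0.958 = 2.27 V.
k_n = μ_nC_ox · (W/L) = 1.98 mA/V².
Assume saturation: I_D = ½ k_n V_ov² = 0.5 × 1.98 × 2.27² = 5.11 mA, giving V_DS = V_DD − I_D R_D = 8.77 − 5.11 × 1.01 = 3.61 V.
V_DS = 3.61 V ≥ V_ov = 2.27 V, confirming saturation.

I_D = 5.11 mA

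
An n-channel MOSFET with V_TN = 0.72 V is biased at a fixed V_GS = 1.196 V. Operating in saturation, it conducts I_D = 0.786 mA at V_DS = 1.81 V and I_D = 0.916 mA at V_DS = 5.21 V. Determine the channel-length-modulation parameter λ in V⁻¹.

With V_GS fixed, I_D ∝ (1 + λ V_DS) in saturation, so I_D2/I_D1 = (1 + λ V_DS2)/(1 + λ V_DS1).
0.916/0.786 = 1.165 = (1 + 5.21 λ)/(1 + 1.81 λ).
Solving: λ (I_D1 V_DS2 − I_D2 V_DS1) = I_D2 − I_D1, so λ = (0.916 − 0.786) / (0.786 × 5.21 − 0.916 × 1.81) = 0.13 / 2.44 = 0.0533 V⁻¹.

λ = 0.0533 V⁻¹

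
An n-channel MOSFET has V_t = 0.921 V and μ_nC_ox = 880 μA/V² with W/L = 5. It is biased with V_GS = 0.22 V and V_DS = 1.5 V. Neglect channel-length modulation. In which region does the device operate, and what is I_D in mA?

V_GS = 0.22 V < V_t = 0.921 V, so the transistor is in cutoff.

Cutoff; I_D = 0 mA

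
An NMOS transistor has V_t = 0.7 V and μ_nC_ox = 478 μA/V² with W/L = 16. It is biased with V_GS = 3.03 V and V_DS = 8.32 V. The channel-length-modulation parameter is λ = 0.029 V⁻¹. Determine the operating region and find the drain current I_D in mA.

Saturation; I_D = 25.8 mA

k_n = μ_nC_ox · (W/L) = 7.648 mA/V².
V_ov = V_GS − V_t = 3.03 − 0.7 = 2.33 V.
Since V_DS = 8.32 V ≥ V_ov = 2.33 V, the device is in saturation.
I_D = ½ k_n V_ov² (1 + λ V_DS) = 0.5 × 7.648 × 2.33² × (1 + 0.029 × 8.32) = 25.8 mA.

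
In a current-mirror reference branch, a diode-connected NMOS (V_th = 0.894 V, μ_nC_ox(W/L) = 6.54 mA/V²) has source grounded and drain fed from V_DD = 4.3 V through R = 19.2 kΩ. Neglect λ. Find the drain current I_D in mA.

With gate tied to drain, V_GS = V_DS ≥ V_GS − V_th, so the device is in saturation.
KCL at the drain: ½ k_n (V_GS − V_th)² = (V_DD − V_GS)/R.
Let x = V_GS − 0.894. Then 62.8 x² + x − 3.406 = 0, giving x = 0.225 V (positive root), so V_GS = 1.12 V.
I_D = (V_DD − V_GS)/R = (4.3 − 1.12) / 19.2 = 0.166 mA.

I_D = 0.166 mA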